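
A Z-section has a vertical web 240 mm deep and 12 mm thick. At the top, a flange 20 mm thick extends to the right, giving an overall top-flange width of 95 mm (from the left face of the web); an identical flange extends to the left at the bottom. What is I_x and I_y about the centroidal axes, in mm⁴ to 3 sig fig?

Decompose the section into non-overlapping parts with the origin at the bottom-left of its bounding rectangle.
Web: 12 × 240, A = 2 880 mm², y = 120 mm, Ī = 13 824 000 mm⁴.
Top flange (beyond web): 83 × 20, A = 1 660 mm², y = 230 mm, Ī = 55 333 mm⁴.
Bottom flange (beyond web): 83 × 20, A = 1 660 mm², y = 10 mm, Ī = 55 333 mm⁴.
Centroid: ȳ = ΣA·y / ΣA = 120 mm.
Transfer each piece to the centroidal x-axis using Ī + A·d² with d = y − 120:
  web: d = 0 mm → contributes +13 824 000 mm⁴
  top flange (beyond web): d = 110 mm → contributes +20 141 333 mm⁴
  bottom flange (beyond web): d = -110 mm → contributes +20 141 333 mm⁴
Total I = 54 106 667 mm⁴.
For the y-axis: x̄ = 89 mm.
Repeating about the centroidal y-axis gives I_y = 9 431 267 mm⁴.

I_x ≈ 5.41 × 10⁷ mm⁴, I_y ≈ 9.43 × 10⁶ mm⁴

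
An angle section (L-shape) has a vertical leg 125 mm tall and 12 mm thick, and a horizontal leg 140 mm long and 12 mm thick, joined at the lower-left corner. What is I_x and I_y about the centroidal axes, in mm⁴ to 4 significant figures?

I_x ≈ 4.394 × 10⁶ mm⁴, I_y ≈ 5.834 × 10⁶ mm⁴

Decompose the section into non-overlapping parts with the origin at the bottom-left of its bounding rectangle.
Vertical leg: 12 × 125, A = 1 500 mm², y = 62.5 mm, Ī = 1 953 125 mm⁴.
Horizontal leg (remainder): 128 × 12, A = 1 536 mm², y = 6 mm, Ī = 18 432 mm⁴.
Centroid: ȳ = ΣA·y / ΣA = 33.915 mm.
Transfer each piece to the centroidal x-axis using Ī + A·d² with d = y − 33.915:
  vertical leg: d = 28.585 mm → contributes +3 178 777 mm⁴
  horizontal leg (remainder): d = -27.915 mm → contributes +1 215 357 mm⁴
Total I = 4 394 134 mm⁴.
For the y-axis: x̄ = 41.415 mm.
Repeating about the centroidal y-axis gives I_y = 5 833 729 mm⁴.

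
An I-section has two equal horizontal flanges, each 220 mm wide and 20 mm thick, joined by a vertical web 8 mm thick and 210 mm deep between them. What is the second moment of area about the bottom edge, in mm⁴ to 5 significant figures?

Split into non-overlapping primitives; take the origin at the lower-left of the bounding box.
Bottom flange: 220 × 20, A = 4 400 mm², y = 10 mm, Ī = 146666.7 mm⁴.
Web: 8 × 210, A = 1 680 mm², y = 125 mm, Ī = 6 174 000 mm⁴.
Top flange: 220 × 20, A = 4 400 mm², y = 240 mm, Ī = 146666.7 mm⁴.
Transfer each piece to a horizontal axis along the bottom face using Ī + A·d² with d = y − 0:
  bottom flange: d = 10 mm → contributes +586666.7 mm⁴
  web: d = 125 mm → contributes +32 424 000 mm⁴
  top flange: d = 240 mm → contributes +253 586 667 mm⁴
Total I = 286 597 333 mm⁴.

I_base ≈ 2.8660 × 10⁸ mm⁴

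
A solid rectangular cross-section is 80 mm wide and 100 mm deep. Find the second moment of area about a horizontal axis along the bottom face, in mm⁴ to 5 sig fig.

I_base ≈ 2.6667 × 10⁷ mm⁴

The section: 80 × 100, A = 8 000 mm², y = 50 mm, Ī = 6 666 667 mm⁴.
Transfer it to the bottom edge using Ī + A·d² with d = y − 0:
  the section: d = 50 mm → contributes +26 666 667 mm⁴
Total I = 26 666 667 mm⁴.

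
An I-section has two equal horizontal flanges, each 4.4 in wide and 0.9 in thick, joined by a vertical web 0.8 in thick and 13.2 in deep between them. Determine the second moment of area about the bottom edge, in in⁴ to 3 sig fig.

I_base ≈ 1590 in⁴

Break the section into simple shapes (no overlaps), measuring from the bottom-left corner of the bounding box.
Bottom flange: 4.4 × 0.9, A = 3.96 in², y = 0.45 in, Ī = 0.2673 in⁴.
Web: 0.8 × 13.2, A = 10.56 in², y = 7.5 in, Ī = 153.33 in⁴.
Top flange: 4.4 × 0.9, A = 3.96 in², y = 14.55 in, Ī = 0.2673 in⁴.
Transfer each piece to the bottom edge using Ī + A·d² with d = y − 0:
  bottom flange: d = 0.45 in → contributes +1.0692 in⁴
  web: d = 7.5 in → contributes +747.33 in⁴
  top flange: d = 14.55 in → contributes +838.61 in⁴
Total I = 1 587 in⁴.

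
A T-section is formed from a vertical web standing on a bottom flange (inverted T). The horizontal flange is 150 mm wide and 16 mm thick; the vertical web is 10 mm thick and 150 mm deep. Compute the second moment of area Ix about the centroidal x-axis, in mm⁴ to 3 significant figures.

Ix ≈ 9.22 × 10⁶ mm⁴

Split into non-overlapping primitives; take the origin at the lower-left of the bounding box.
Flange: 150 × 16, A = 2 400 mm², y = 8 mm, Ī = 51 200 mm⁴.
Web: 10 × 150, A = 1 500 mm², y = 91 mm, Ī = 2 812 500 mm⁴.
Centroid: ȳ = ΣA·y / ΣA = 39.923 mm.
Transfer each piece to the centroidal x-axis using Ī + A·d² with d = y − 39.923:
  flange: d = -31.923 mm → contributes +2 496 999 mm⁴
  web: d = 51.077 mm → contributes +6 725 778 mm⁴
Total I = 9 222 777 mm⁴.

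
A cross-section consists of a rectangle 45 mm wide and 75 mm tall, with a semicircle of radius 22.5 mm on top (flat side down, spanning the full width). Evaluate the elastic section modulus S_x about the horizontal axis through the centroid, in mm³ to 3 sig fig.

S_x ≈ 5.95 × 10⁴ mm³

Treat the section as a set of non-overlapping primitives; coordinates are from the bounding-box lower-left.
Rectangular body: 45 × 75, A = 3 375 mm², y = 37.5 mm, Ī = 1 582 031 mm⁴.
Semicircular cap: semicircle r = 22.5, A = 795.22 mm², y = 84.549 mm, Ī = 28 130 mm⁴.
Centroid: ȳ = ΣA·y / ΣA = 46.472 mm.
Transfer each piece to the horizontal axis through the centroid using Ī + A·d² with d = y − 46.472:
  rectangular body: d = -8.9718 mm → contributes +1 853 696 mm⁴
  semicircular cap: d = 38.077 mm → contributes +1 181 109 mm⁴
Total I = 3 034 805 mm⁴.
Extreme fibre distance c = 51.028 mm; S = I/c = 59 473 mm³.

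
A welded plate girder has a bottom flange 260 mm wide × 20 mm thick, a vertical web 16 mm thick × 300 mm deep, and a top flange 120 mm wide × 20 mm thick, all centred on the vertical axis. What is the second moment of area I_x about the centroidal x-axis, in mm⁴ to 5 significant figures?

I_x ≈ 2.1463 × 10⁸ mm⁴

Break the section into simple shapes (no overlaps), measuring from the bottom-left corner of the bounding box.
Bottom plate: 260 × 20, A = 5 200 mm², y = 10 mm, Ī = 173333.3 mm⁴.
Web plate: 16 × 300, A = 4 800 mm², y = 170 mm, Ī = 36 000 000 mm⁴.
Top plate: 120 × 20, A = 2 400 mm², y = 330 mm, Ī = 80 000 mm⁴.
Centroid: ȳ = ΣA·y / ΣA = 133.871 mm.
Transfer each piece to the centroidal x-axis using Ī + A·d² with d = y − 133.871:
  bottom plate: d = -123.871 mm → contributes +79 962 220 mm⁴
  web plate: d = 36.12903 mm → contributes +42 265 473 mm⁴
  top plate: d = 196.129 mm → contributes +92 399 834 mm⁴
Total I = 214 627 527 mm⁴.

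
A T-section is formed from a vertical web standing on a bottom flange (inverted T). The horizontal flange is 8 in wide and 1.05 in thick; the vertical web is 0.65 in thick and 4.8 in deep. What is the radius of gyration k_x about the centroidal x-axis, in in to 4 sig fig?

Decompose the section into non-overlapping parts with the origin at the bottom-left of its bounding rectangle.
Flange: 8 × 1.05, A = 8.4 in², y = 0.525 in, Ī = 0.77175 in⁴.
Web: 0.65 × 4.8, A = 3.12 in², y = 3.45 in, Ī = 5.9904 in⁴.
Centroid: ȳ = ΣA·y / ΣA = 1.31719 in.
Transfer each piece to the centroidal x-axis using Ī + A·d² with d = y − 1.31719:
  flange: d = -0.792188 in → contributes +6.04326 in⁴
  web: d = 2.13281 in → contributes +20.1829 in⁴
Total I = 26.2262 in⁴.
Radius of gyration: k = √(I/A) = √(26.2262 / 11.52) = 1.50883 in.

k_x ≈ 1.509 in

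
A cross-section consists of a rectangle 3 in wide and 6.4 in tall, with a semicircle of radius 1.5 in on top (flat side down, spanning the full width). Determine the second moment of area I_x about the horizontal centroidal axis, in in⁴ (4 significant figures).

Break the section into simple shapes (no overlaps), measuring from the bottom-left corner of the bounding box.
Rectangular body: 3 × 6.4, A = 19.2 in², y = 3.2 in, Ī = 65.536 in⁴.
Semicircular cap: semicircle r = 1.5, A = 3.53429 in², y = 7.03662 in, Ī = 0.555645 in⁴.
Centroid: ȳ = ΣA·y / ΣA = 3.79644 in.
Transfer each piece to the horizontal centroidal axis using Ī + A·d² with d = y − 3.79644:
  rectangular body: d = -0.596444 in → contributes +72.3663 in⁴
  semicircular cap: d = 3.24018 in → contributes +37.6612 in⁴
Total I = 110.028 in⁴.

I_x ≈ 110.0 in⁴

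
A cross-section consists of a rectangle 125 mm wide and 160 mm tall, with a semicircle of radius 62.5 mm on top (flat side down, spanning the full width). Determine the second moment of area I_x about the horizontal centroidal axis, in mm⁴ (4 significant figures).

I_x ≈ 9.762 × 10⁷ mm⁴

Decompose the section into non-overlapping parts with the origin at the bottom-left of its bounding rectangle.
Rectangular body: 125 × 160, A = 20 000 mm², y = 80 mm, Ī = 42 666 667 mm⁴.
Semicircular cap: semicircle r = 62.5, A = 6135.92 mm², y = 186.526 mm, Ī = 1 674 758 mm⁴.
Centroid: ȳ = ΣA·y / ΣA = 105.009 mm.
Transfer each piece to the horizontal centroidal axis using Ī + A·d² with d = y − 105.009:
  rectangular body: d = -25.009 mm → contributes +55 175 705 mm⁴
  semicircular cap: d = 81.5168 mm → contributes +42 447 885 mm⁴
Total I = 97 623 590 mm⁴.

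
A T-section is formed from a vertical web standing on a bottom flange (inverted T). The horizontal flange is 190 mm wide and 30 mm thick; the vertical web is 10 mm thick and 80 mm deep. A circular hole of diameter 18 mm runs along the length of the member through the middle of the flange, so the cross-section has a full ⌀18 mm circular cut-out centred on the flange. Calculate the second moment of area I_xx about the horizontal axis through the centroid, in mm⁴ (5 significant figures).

I_xx ≈ 2.9590 × 10⁶ mm⁴

Decompose the section into non-overlapping parts with the origin at the bottom-left of its bounding rectangle.
Flange: 190 × 30, A = 5 700 mm², y = 15 mm, Ī = 427 500 mm⁴.
Web: 10 × 80, A = 800 mm², y = 70 mm, Ī = 426666.7 mm⁴.
Hole (subtracted): ⌀18, A = 254.469 mm², y = 15 mm, Ī = 5152.997 mm⁴.
Centroid: ȳ = ΣA·y / ΣA = 22.04504 mm.
Transfer each piece to the horizontal axis through the centroid using Ī + A·d² with d = y − 22.04504:
  flange: d = -7.045037 mm → contributes +710405.6 mm⁴
  web: d = 47.95496 mm → contributes +2 266 409 mm⁴
  hole: d = -7.045037 mm → contributes −17782.94 mm⁴
Total I = 2 959 032 mm⁴.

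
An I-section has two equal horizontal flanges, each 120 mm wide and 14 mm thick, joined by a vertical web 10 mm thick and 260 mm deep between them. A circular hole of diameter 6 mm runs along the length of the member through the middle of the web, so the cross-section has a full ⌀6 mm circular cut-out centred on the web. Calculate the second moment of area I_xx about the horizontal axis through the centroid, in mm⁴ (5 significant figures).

Decompose the section into non-overlapping parts with the origin at the bottom-left of its bounding rectangle.
Bottom flange: 120 × 14, A = 1 680 mm², y = 7 mm, Ī = 27 440 mm⁴.
Web: 10 × 260, A = 2 600 mm², y = 144 mm, Ī = 14 646 667 mm⁴.
Top flange: 120 × 14, A = 1 680 mm², y = 281 mm, Ī = 27 440 mm⁴.
Hole (subtracted): ⌀6, A = 28.27433 mm², y = 144 mm, Ī = 63.61725 mm⁴.
By symmetry the centroid is at mid-height, ȳ = 144 mm.
Transfer each piece to the horizontal axis through the centroid using Ī + A·d² with d = y − 144:
  bottom flange: d = -137 mm → contributes +31 559 360 mm⁴
  web: d = 0 mm → contributes +14 646 667 mm⁴
  top flange: d = 137 mm → contributes +31 559 360 mm⁴
  hole: d = 0 mm → contributes −63.61725 mm⁴
Total I = 77 765 323 mm⁴.

I_xx ≈ 7.7765 × 10⁷ mm⁴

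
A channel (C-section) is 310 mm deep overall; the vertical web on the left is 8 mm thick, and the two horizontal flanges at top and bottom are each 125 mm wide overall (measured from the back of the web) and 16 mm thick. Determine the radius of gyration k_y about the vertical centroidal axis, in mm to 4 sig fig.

Break the section into simple shapes (no overlaps), measuring from the bottom-left corner of the bounding box.
Web: 8 × 310, A = 2 480 mm², x = 4 mm, Ī = 13226.7 mm⁴.
Top flange (beyond web): 117 × 16, A = 1 872 mm², x = 66.5 mm, Ī = 2 135 484 mm⁴.
Bottom flange (beyond web): 117 × 16, A = 1 872 mm², x = 66.5 mm, Ī = 2 135 484 mm⁴.
Centroid: x̄ = ΣA·x / ΣA = 41.5964 mm.
Transfer each piece to the vertical centroidal axis using Ī + A·d² with d = x − 41.5964:
  web: d = -37.5964 mm → contributes +3 518 680 mm⁴
  top flange (beyond web): d = 24.9036 mm → contributes +3 296 478 mm⁴
  bottom flange (beyond web): d = 24.9036 mm → contributes +3 296 478 mm⁴
Total I = 10 111 637 mm⁴.
Radius of gyration: k = √(I/A) = √(10 111 637 / 6 224) = 40.3066 mm.

k_y ≈ 40.31 mm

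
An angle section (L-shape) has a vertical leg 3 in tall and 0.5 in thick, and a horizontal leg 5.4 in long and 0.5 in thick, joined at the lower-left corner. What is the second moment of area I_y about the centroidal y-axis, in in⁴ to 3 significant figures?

Treat the section as a set of non-overlapping primitives; coordinates are from the bounding-box lower-left.
Vertical leg: 0.5 × 3, A = 1.5 in², x = 0.25 in, Ī = 0.03125 in⁴.
Horizontal leg (remainder): 4.9 × 0.5, A = 2.45 in², x = 2.95 in, Ī = 4.902 in⁴.
Centroid: x̄ = ΣA·x / ΣA = 1.9247 in.
Transfer each piece to the centroidal y-axis using Ī + A·d² with d = x − 1.9247:
  vertical leg: d = -1.6747 in → contributes +4.2381 in⁴
  horizontal leg (remainder): d = 1.0253 in → contributes +7.4777 in⁴
Total I = 11.716 in⁴.

I_y ≈ 11.7 in⁴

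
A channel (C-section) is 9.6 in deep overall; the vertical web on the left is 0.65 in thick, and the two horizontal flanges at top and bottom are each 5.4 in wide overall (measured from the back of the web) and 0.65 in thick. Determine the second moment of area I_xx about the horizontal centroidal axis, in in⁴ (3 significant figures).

Break the section into simple shapes (no overlaps), measuring from the bottom-left corner of the bounding box.
Web: 0.65 × 9.6, A = 6.24 in², y = 4.8 in, Ī = 47.923 in⁴.
Top flange (beyond web): 4.75 × 0.65, A = 3.0875 in², y = 9.275 in, Ī = 0.10871 in⁴.
Bottom flange (beyond web): 4.75 × 0.65, A = 3.0875 in², y = 0.325 in, Ī = 0.10871 in⁴.
By symmetry the centroid is at mid-height, ȳ = 4.8 in.
Transfer each piece to the horizontal centroidal axis using Ī + A·d² with d = y − 4.8:
  web: d = 0 in → contributes +47.923 in⁴
  top flange (beyond web): d = 4.475 in → contributes +61.938 in⁴
  bottom flange (beyond web): d = -4.475 in → contributes +61.938 in⁴
Total I = 171.8 in⁴.

I_xx ≈ 172 in⁴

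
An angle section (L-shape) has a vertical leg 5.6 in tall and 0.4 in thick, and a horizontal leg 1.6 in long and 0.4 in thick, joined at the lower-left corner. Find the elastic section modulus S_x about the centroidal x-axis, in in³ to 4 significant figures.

S_x ≈ 2.618 in³

Split into non-overlapping primitives; take the origin at the lower-left of the bounding box.
Vertical leg: 0.4 × 5.6, A = 2.24 in², y = 2.8 in, Ī = 5.85387 in⁴.
Horizontal leg (remainder): 1.2 × 0.4, A = 0.48 in², y = 0.2 in, Ī = 0.0064 in⁴.
Centroid: ȳ = ΣA·y / ΣA = 2.34118 in.
Transfer each piece to the centroidal x-axis using Ī + A·d² with d = y − 2.34118:
  vertical leg: d = 0.458824 in → contributes +6.32543 in⁴
  horizontal leg (remainder): d = -2.14118 in → contributes +2.20703 in⁴
Total I = 8.53245 in⁴.
Extreme fibre distance c = 3.25882 in; S = I/c = 2.61826 in³.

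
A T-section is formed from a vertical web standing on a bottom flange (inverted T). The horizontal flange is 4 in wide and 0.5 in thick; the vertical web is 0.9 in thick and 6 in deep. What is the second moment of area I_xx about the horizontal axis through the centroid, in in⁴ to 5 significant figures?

Decompose the section into non-overlapping parts with the origin at the bottom-left of its bounding rectangle.
Flange: 4 × 0.5, A = 2 in², y = 0.25 in, Ī = 0.04166667 in⁴.
Web: 0.9 × 6, A = 5.4 in², y = 3.5 in, Ī = 16.2 in⁴.
Centroid: ȳ = ΣA·y / ΣA = 2.621622 in.
Transfer each piece to the horizontal axis through the centroid using Ī + A·d² with d = y − 2.621622:
  flange: d = -2.371622 in → contributes +11.29084 in⁴
  web: d = 0.8783784 in → contributes +20.36636 in⁴
Total I = 31.65721 in⁴.

I_xx ≈ 31.657 in⁴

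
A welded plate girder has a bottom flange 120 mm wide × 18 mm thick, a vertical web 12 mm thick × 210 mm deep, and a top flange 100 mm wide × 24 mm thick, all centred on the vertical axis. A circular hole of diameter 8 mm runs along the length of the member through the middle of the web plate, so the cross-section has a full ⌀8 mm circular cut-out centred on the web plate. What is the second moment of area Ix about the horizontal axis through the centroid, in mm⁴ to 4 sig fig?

Decompose the section into non-overlapping parts with the origin at the bottom-left of its bounding rectangle.
Bottom plate: 120 × 18, A = 2 160 mm², y = 9 mm, Ī = 58 320 mm⁴.
Web plate: 12 × 210, A = 2 520 mm², y = 123 mm, Ī = 9 261 000 mm⁴.
Top plate: 100 × 24, A = 2 400 mm², y = 240 mm, Ī = 115 200 mm⁴.
Hole (subtracted): ⌀8, A = 50.2655 mm², y = 123 mm, Ī = 201.062 mm⁴.
Centroid: ȳ = ΣA·y / ΣA = 127.916 mm.
Transfer each piece to the horizontal axis through the centroid using Ī + A·d² with d = y − 127.916:
  bottom plate: d = -118.916 mm → contributes +30 603 046 mm⁴
  web plate: d = -4.91626 mm → contributes +9 321 907 mm⁴
  top plate: d = 112.084 mm → contributes +30 265 836 mm⁴
  hole: d = -4.91626 mm → contributes −1415.96 mm⁴
Total I = 70 189 373 mm⁴.

Ix ≈ 7.019 × 10⁷ mm⁴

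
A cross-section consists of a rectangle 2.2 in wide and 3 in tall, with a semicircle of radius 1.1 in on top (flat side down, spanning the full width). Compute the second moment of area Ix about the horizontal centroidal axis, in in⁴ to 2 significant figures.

Break the section into simple shapes (no overlaps), measuring from the bottom-left corner of the bounding box.
Rectangular body: 2.2 × 3, A = 6.6 in², y = 1.5 in, Ī = 4.95 in⁴.
Semicircular cap: semicircle r = 1.1, A = 1.901 in², y = 3.467 in, Ī = 0.1607 in⁴.
Centroid: ȳ = ΣA·y / ΣA = 1.94 in.
Transfer each piece to the horizontal centroidal axis using Ī + A·d² with d = y − 1.94:
  rectangular body: d = -0.4398 in → contributes +6.226 in⁴
  semicircular cap: d = 1.527 in → contributes +4.593 in⁴
Total I = 10.82 in⁴.

Ix ≈ 11 in⁴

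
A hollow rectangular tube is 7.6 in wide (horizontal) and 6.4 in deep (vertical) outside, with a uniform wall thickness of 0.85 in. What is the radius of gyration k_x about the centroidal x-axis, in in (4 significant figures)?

k_x ≈ 2.345 in

Split into non-overlapping primitives; take the origin at the lower-left of the bounding box.
Outer rectangle: 7.6 × 6.4, A = 48.64 in², y = 3.2 in, Ī = 166.025 in⁴.
Inner void (subtracted): 5.9 × 4.7, A = 27.73 in², y = 3.2 in, Ī = 51.0463 in⁴.
By symmetry the centroid is at mid-height, ȳ = 3.2 in.
All pieces are centred on the centroidal x-axis, so I = ΣĪ (holes subtracted) = 114.978 in⁴.
Radius of gyration: k = √(I/A) = √(114.978 / 20.91) = 2.34493 in.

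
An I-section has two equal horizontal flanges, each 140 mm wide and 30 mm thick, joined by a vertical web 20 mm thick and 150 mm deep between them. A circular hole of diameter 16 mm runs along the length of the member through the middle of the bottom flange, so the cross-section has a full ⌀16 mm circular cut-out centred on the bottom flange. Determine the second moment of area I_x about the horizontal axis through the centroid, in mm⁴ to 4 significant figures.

I_x ≈ 7.263 × 10⁷ mm⁴

Split into non-overlapping primitives; take the origin at the lower-left of the bounding box.
Bottom flange: 140 × 30, A = 4 200 mm², y = 15 mm, Ī = 315 000 mm⁴.
Web: 20 × 150, A = 3 000 mm², y = 105 mm, Ī = 5 625 000 mm⁴.
Top flange: 140 × 30, A = 4 200 mm², y = 195 mm, Ī = 315 000 mm⁴.
Hole (subtracted): ⌀16, A = 201.062 mm², y = 15 mm, Ī = 3216.99 mm⁴.
Centroid: ȳ = ΣA·y / ΣA = 106.616 mm.
Transfer each piece to the horizontal axis through the centroid using Ī + A·d² with d = y − 106.616:
  bottom flange: d = -91.6158 mm → contributes +35 567 533 mm⁴
  web: d = -1.61583 mm → contributes +5 632 833 mm⁴
  top flange: d = 88.3842 mm → contributes +33 124 399 mm⁴
  hole: d = -91.6158 mm → contributes −1 690 822 mm⁴
Total I = 72 633 942 mm⁴.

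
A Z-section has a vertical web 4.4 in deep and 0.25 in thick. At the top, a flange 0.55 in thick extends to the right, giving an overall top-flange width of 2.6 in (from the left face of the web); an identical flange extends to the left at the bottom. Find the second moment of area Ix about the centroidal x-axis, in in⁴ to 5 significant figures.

Ix ≈ 11.419 in⁴

Decompose the section into non-overlapping parts with the origin at the bottom-left of its bounding rectangle.
Web: 0.25 × 4.4, A = 1.1 in², y = 2.2 in, Ī = 1.774667 in⁴.
Top flange (beyond web): 2.35 × 0.55, A = 1.2925 in², y = 4.125 in, Ī = 0.03258177 in⁴.
Bottom flange (beyond web): 2.35 × 0.55, A = 1.2925 in², y = 0.275 in, Ī = 0.03258177 in⁴.
Centroid: ȳ = ΣA·y / ΣA = 2.2 in.
Transfer each piece to the centroidal x-axis using Ī + A·d² with d = y − 2.2:
  web: d = 0 in → contributes +1.774667 in⁴
  top flange (beyond web): d = 1.925 in → contributes +4.822102 in⁴
  bottom flange (beyond web): d = -1.925 in → contributes +4.822102 in⁴
Total I = 11.41887 in⁴.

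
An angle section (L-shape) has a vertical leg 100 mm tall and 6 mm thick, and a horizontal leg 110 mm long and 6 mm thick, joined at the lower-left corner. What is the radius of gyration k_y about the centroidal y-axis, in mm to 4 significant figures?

Decompose the section into non-overlapping parts with the origin at the bottom-left of its bounding rectangle.
Vertical leg: 6 × 100, A = 600 mm², x = 3 mm, Ī = 1 800 mm⁴.
Horizontal leg (remainder): 104 × 6, A = 624 mm², x = 58 mm, Ī = 562 432 mm⁴.
Centroid: x̄ = ΣA·x / ΣA = 31.0392 mm.
Transfer each piece to the centroidal y-axis using Ī + A·d² with d = x − 31.0392:
  vertical leg: d = -28.0392 mm → contributes +473 519 mm⁴
  horizontal leg (remainder): d = 26.9608 mm → contributes +1 016 008 mm⁴
Total I = 1 489 526 mm⁴.
Radius of gyration: k = √(I/A) = √(1 489 526 / 1 224) = 34.8846 mm.

k_y ≈ 34.88 mm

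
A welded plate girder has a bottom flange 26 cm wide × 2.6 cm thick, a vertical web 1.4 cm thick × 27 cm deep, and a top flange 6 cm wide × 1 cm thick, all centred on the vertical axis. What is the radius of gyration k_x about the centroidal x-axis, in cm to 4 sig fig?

Break the section into simple shapes (no overlaps), measuring from the bottom-left corner of the bounding box.
Bottom plate: 26 × 2.6, A = 67.6 cm², y = 1.3 cm, Ī = 38.0813 cm⁴.
Web plate: 1.4 × 27, A = 37.8 cm², y = 16.1 cm, Ī = 2296.35 cm⁴.
Top plate: 6 × 1, A = 6 cm², y = 30.1 cm, Ī = 0.5 cm⁴.
Centroid: ȳ = ΣA·y / ΣA = 7.87307 cm.
Transfer each piece to the centroidal x-axis using Ī + A·d² with d = y − 7.87307:
  bottom plate: d = -6.57307 cm → contributes +2958.76 cm⁴
  web plate: d = 8.22693 cm → contributes +4854.74 cm⁴
  top plate: d = 22.2269 cm → contributes +2964.72 cm⁴
Total I = 10778.2 cm⁴.
Radius of gyration: k = √(I/A) = √(10778.2 / 111.4) = 9.83628 cm.

k_x ≈ 9.836 cm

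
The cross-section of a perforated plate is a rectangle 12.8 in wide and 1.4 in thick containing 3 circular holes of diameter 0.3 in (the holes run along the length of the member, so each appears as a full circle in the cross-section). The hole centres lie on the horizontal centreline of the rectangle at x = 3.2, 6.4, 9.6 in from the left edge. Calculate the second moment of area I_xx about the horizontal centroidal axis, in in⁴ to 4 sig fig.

Decompose the section into non-overlapping parts with the origin at the bottom-left of its bounding rectangle.
Plate: 12.8 × 1.4, A = 17.92 in², y = 0.7 in, Ī = 2.92693 in⁴.
Hole 1 (subtracted): ⌀0.3, A = 0.0706858 in², y = 0.7 in, Ī = 0.000397608 in⁴.
Hole 2 (subtracted): ⌀0.3, A = 0.0706858 in², y = 0.7 in, Ī = 0.000397608 in⁴.
Hole 3 (subtracted): ⌀0.3, A = 0.0706858 in², y = 0.7 in, Ī = 0.000397608 in⁴.
By symmetry the centroid is at mid-height, ȳ = 0.7 in.
All pieces are centred on the horizontal centroidal axis, so I = ΣĪ (holes subtracted) = 2.92574 in⁴.

I_xx ≈ 2.926 in⁴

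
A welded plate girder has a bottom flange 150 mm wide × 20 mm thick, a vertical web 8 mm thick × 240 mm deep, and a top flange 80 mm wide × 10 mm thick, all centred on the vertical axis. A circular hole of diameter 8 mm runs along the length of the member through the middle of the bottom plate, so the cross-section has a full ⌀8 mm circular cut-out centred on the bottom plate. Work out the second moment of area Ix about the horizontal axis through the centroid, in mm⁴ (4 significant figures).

Ix ≈ 5.750 × 10⁷ mm⁴

Decompose the section into non-overlapping parts with the origin at the bottom-left of its bounding rectangle.
Bottom plate: 150 × 20, A = 3 000 mm², y = 10 mm, Ī = 100 000 mm⁴.
Web plate: 8 × 240, A = 1 920 mm², y = 140 mm, Ī = 9 216 000 mm⁴.
Top plate: 80 × 10, A = 800 mm², y = 265 mm, Ī = 6666.67 mm⁴.
Hole (subtracted): ⌀8, A = 50.2655 mm², y = 10 mm, Ī = 201.062 mm⁴.
Centroid: ȳ = ΣA·y / ΣA = 90.0037 mm.
Transfer each piece to the horizontal axis through the centroid using Ī + A·d² with d = y − 90.0037:
  bottom plate: d = -80.0037 mm → contributes +19 301 798 mm⁴
  web plate: d = 49.9963 mm → contributes +14 015 281 mm⁴
  top plate: d = 174.996 mm → contributes +24 505 618 mm⁴
  hole: d = -80.0037 mm → contributes −321 930 mm⁴
Total I = 57 500 766 mm⁴.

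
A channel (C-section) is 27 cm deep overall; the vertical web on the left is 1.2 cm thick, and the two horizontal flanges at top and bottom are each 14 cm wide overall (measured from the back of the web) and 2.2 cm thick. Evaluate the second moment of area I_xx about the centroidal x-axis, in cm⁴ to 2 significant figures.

Decompose the section into non-overlapping parts with the origin at the bottom-left of its bounding rectangle.
Web: 1.2 × 27, A = 32.4 cm², y = 13.5 cm, Ī = 1 968 cm⁴.
Top flange (beyond web): 12.8 × 2.2, A = 28.16 cm², y = 25.9 cm, Ī = 11.36 cm⁴.
Bottom flange (beyond web): 12.8 × 2.2, A = 28.16 cm², y = 1.1 cm, Ī = 11.36 cm⁴.
By symmetry the centroid is at mid-height, ȳ = 13.5 cm.
Transfer each piece to the centroidal x-axis using Ī + A·d² with d = y − 13.5:
  web: d = 0 cm → contributes +1 968 cm⁴
  top flange (beyond web): d = 12.4 cm → contributes +4 341 cm⁴
  bottom flange (beyond web): d = -12.4 cm → contributes +4 341 cm⁴
Total I = 10 651 cm⁴.

I_xx ≈ 1.1 × 10⁴ cm⁴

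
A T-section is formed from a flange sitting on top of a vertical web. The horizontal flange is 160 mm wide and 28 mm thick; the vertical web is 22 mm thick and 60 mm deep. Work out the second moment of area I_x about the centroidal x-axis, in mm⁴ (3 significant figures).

I_x ≈ 2.66 × 10⁶ mm⁴

Split into non-overlapping primitives; take the origin at the lower-left of the bounding box.
Flange: 160 × 28, A = 4 480 mm², y = 74 mm, Ī = 292 693 mm⁴.
Web: 22 × 60, A = 1 320 mm², y = 30 mm, Ī = 396 000 mm⁴.
Centroid: ȳ = ΣA·y / ΣA = 63.986 mm.
Transfer each piece to the centroidal x-axis using Ī + A·d² with d = y − 63.986:
  flange: d = 10.014 mm → contributes +741 930 mm⁴
  web: d = -33.986 mm → contributes +1 920 682 mm⁴
Total I = 2 662 612 mm⁴.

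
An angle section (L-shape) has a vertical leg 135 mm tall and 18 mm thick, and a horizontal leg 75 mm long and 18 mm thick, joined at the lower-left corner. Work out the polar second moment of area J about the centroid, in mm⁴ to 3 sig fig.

J ≈ 7.54 × 10⁶ mm⁴

Split into non-overlapping primitives; take the origin at the lower-left of the bounding box.
Vertical leg: 18 × 135, A = 2 430 mm², y = 67.5 mm, Ī = 3 690 563 mm⁴.
Horizontal leg (remainder): 57 × 18, A = 1 026 mm², y = 9 mm, Ī = 27 702 mm⁴.
Centroid: ȳ = ΣA·y / ΣA = 50.133 mm.
Transfer each piece to the centroidal x-axis using Ī + A·d² with d = y − 50.133:
  vertical leg: d = 17.367 mm → contributes +4 423 497 mm⁴
  horizontal leg (remainder): d = -41.133 mm → contributes +1 763 600 mm⁴
Total I = 6 187 097 mm⁴.
For the y-axis: x̄ = 20.133 mm.
Repeating about the centroidal y-axis gives I_y = 1 357 877 mm⁴.
Polar second moment: J = I_x + I_y = 7 544 974 mm⁴.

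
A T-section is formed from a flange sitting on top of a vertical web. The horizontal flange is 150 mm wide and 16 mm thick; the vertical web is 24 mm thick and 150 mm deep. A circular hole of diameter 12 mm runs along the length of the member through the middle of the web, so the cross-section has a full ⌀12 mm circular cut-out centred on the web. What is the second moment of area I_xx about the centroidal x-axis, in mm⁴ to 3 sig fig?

Decompose the section into non-overlapping parts with the origin at the bottom-left of its bounding rectangle.
Flange: 150 × 16, A = 2 400 mm², y = 158 mm, Ī = 51 200 mm⁴.
Web: 24 × 150, A = 3 600 mm², y = 75 mm, Ī = 6 750 000 mm⁴.
Hole (subtracted): ⌀12, A = 113.1 mm², y = 75 mm, Ī = 1017.9 mm⁴.
Centroid: ȳ = ΣA·y / ΣA = 108.84 mm.
Transfer each piece to the centroidal x-axis using Ī + A·d² with d = y − 108.84:
  flange: d = 49.162 mm → contributes +5 851 806 mm⁴
  web: d = -33.838 mm → contributes +10 871 995 mm⁴
  hole: d = -33.838 mm → contributes −130 514 mm⁴
Total I = 16 593 287 mm⁴.

I_xx ≈ 1.66 × 10⁷ mm⁴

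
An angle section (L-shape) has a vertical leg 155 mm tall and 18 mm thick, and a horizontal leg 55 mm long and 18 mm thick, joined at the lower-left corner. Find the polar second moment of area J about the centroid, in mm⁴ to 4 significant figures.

J ≈ 8.685 × 10⁶ mm⁴

Decompose the section into non-overlapping parts with the origin at the bottom-left of its bounding rectangle.
Vertical leg: 18 × 155, A = 2 790 mm², y = 77.5 mm, Ī = 5 585 813 mm⁴.
Horizontal leg (remainder): 37 × 18, A = 666 mm², y = 9 mm, Ī = 17 982 mm⁴.
Centroid: ȳ = ΣA·y / ΣA = 64.2995 mm.
Transfer each piece to the centroidal x-axis using Ī + A·d² with d = y − 64.2995:
  vertical leg: d = 13.2005 mm → contributes +6 071 980 mm⁴
  horizontal leg (remainder): d = -55.2995 mm → contributes +2 054 632 mm⁴
Total I = 8 126 612 mm⁴.
For the y-axis: x̄ = 14.2995 mm.
Repeating about the centroidal y-axis gives I_y = 557 912 mm⁴.
Polar second moment: J = I_x + I_y = 8 684 524 mm⁴.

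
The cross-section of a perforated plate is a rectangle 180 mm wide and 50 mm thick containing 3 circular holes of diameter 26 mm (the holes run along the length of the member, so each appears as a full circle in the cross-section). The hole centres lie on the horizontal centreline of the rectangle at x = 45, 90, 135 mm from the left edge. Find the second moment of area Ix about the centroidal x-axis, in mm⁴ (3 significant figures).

Break the section into simple shapes (no overlaps), measuring from the bottom-left corner of the bounding box.
Plate: 180 × 50, A = 9 000 mm², y = 25 mm, Ī = 1 875 000 mm⁴.
Hole 1 (subtracted): ⌀26, A = 530.93 mm², y = 25 mm, Ī = 22 432 mm⁴.
Hole 2 (subtracted): ⌀26, A = 530.93 mm², y = 25 mm, Ī = 22 432 mm⁴.
Hole 3 (subtracted): ⌀26, A = 530.93 mm², y = 25 mm, Ī = 22 432 mm⁴.
By symmetry the centroid is at mid-height, ȳ = 25 mm.
All pieces are centred on the centroidal x-axis, so I = ΣĪ (holes subtracted) = 1 807 705 mm⁴.

Ix ≈ 1.81 × 10⁶ mm⁴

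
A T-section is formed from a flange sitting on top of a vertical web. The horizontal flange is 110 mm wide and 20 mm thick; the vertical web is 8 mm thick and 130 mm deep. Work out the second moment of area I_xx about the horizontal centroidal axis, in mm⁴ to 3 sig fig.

I_xx ≈ 5.51 × 10⁶ mm⁴

Treat the section as a set of non-overlapping primitives; coordinates are from the bounding-box lower-left.
Flange: 110 × 20, A = 2 200 mm², y = 140 mm, Ī = 73 333 mm⁴.
Web: 8 × 130, A = 1 040 mm², y = 65 mm, Ī = 1 464 667 mm⁴.
Centroid: ȳ = ΣA·y / ΣA = 115.93 mm.
Transfer each piece to the horizontal centroidal axis using Ī + A·d² with d = y − 115.93:
  flange: d = 24.074 mm → contributes +1 348 368 mm⁴
  web: d = -50.926 mm → contributes +4 161 855 mm⁴
Total I = 5 510 222 mm⁴.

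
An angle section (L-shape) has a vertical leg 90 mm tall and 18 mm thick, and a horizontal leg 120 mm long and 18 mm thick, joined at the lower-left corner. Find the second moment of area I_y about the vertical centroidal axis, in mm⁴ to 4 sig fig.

Decompose the section into non-overlapping parts with the origin at the bottom-left of its bounding rectangle.
Vertical leg: 18 × 90, A = 1 620 mm², x = 9 mm, Ī = 43 740 mm⁴.
Horizontal leg (remainder): 102 × 18, A = 1 836 mm², x = 69 mm, Ī = 1 591 812 mm⁴.
Centroid: x̄ = ΣA·x / ΣA = 40.875 mm.
Transfer each piece to the vertical centroidal axis using Ī + A·d² with d = x − 40.875:
  vertical leg: d = -31.875 mm → contributes +1 689 685 mm⁴
  horizontal leg (remainder): d = 28.125 mm → contributes +3 044 117 mm⁴
Total I = 4 733 802 mm⁴.

I_y ≈ 4.734 × 10⁶ mm⁴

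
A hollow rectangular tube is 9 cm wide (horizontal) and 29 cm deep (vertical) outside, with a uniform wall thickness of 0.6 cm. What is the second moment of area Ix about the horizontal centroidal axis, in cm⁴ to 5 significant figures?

Treat the section as a set of non-overlapping primitives; coordinates are from the bounding-box lower-left.
Outer rectangle: 9 × 29, A = 261 cm², y = 14.5 cm, Ī = 18291.75 cm⁴.
Inner void (subtracted): 7.8 × 27.8, A = 216.84 cm², y = 14.5 cm, Ī = 13965.22 cm⁴.
By symmetry the centroid is at mid-height, ȳ = 14.5 cm.
All pieces are centred on the horizontal centroidal axis, so I = ΣĪ (holes subtracted) = 4326.531 cm⁴.

Ix ≈ 4326.5 cm⁴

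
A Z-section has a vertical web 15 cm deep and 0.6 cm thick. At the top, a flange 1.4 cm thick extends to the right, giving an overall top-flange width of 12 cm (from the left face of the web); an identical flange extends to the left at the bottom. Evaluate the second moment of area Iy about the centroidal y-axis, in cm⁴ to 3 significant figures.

Treat the section as a set of non-overlapping primitives; coordinates are from the bounding-box lower-left.
Web: 0.6 × 15, A = 9 cm², x = 11.7 cm, Ī = 0.27 cm⁴.
Top flange (beyond web): 11.4 × 1.4, A = 15.96 cm², x = 17.7 cm, Ī = 172.85 cm⁴.
Bottom flange (beyond web): 11.4 × 1.4, A = 15.96 cm², x = 5.7 cm, Ī = 172.85 cm⁴.
Centroid: x̄ = ΣA·x / ΣA = 11.7 cm.
Transfer each piece to the centroidal y-axis using Ī + A·d² with d = x − 11.7:
  web: d = 0 cm → contributes +0.27 cm⁴
  top flange (beyond web): d = 6 cm → contributes +747.41 cm⁴
  bottom flange (beyond web): d = -6 cm → contributes +747.41 cm⁴
Total I = 1495.1 cm⁴.

Iy ≈ 1500 cm⁴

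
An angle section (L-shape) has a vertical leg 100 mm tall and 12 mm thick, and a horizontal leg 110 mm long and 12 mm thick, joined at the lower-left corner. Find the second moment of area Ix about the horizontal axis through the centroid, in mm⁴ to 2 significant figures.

Decompose the section into non-overlapping parts with the origin at the bottom-left of its bounding rectangle.
Vertical leg: 12 × 100, A = 1 200 mm², y = 50 mm, Ī = 1 000 000 mm⁴.
Horizontal leg (remainder): 98 × 12, A = 1 176 mm², y = 6 mm, Ī = 14 112 mm⁴.
Centroid: ȳ = ΣA·y / ΣA = 28.22 mm.
Transfer each piece to the horizontal axis through the centroid using Ī + A·d² with d = y − 28.22:
  vertical leg: d = 21.78 mm → contributes +1 569 126 mm⁴
  horizontal leg (remainder): d = -22.22 mm → contributes +594 853 mm⁴
Total I = 2 163 979 mm⁴.

Ix ≈ 2.2 × 10⁶ mm⁴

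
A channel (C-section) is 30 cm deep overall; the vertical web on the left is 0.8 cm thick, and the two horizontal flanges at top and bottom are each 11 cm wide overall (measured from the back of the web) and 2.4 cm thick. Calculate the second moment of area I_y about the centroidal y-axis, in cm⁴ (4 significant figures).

I_y ≈ 912.9 cm⁴

Decompose the section into non-overlapping parts with the origin at the bottom-left of its bounding rectangle.
Web: 0.8 × 30, A = 24 cm², x = 0.4 cm, Ī = 1.28 cm⁴.
Top flange (beyond web): 10.2 × 2.4, A = 24.48 cm², x = 5.9 cm, Ī = 212.242 cm⁴.
Bottom flange (beyond web): 10.2 × 2.4, A = 24.48 cm², x = 5.9 cm, Ī = 212.242 cm⁴.
Centroid: x̄ = ΣA·x / ΣA = 4.09079 cm.
Transfer each piece to the centroidal y-axis using Ī + A·d² with d = x − 4.09079:
  web: d = -3.69079 cm → contributes +328.206 cm⁴
  top flange (beyond web): d = 1.80921 cm → contributes +292.371 cm⁴
  bottom flange (beyond web): d = 1.80921 cm → contributes +292.371 cm⁴
Total I = 912.947 cm⁴.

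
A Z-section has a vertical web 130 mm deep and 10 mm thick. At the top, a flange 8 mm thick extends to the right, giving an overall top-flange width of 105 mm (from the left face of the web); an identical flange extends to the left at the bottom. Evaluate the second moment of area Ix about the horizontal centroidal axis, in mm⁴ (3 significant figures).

Ix ≈ 7.49 × 10⁶ mm⁴

Treat the section as a set of non-overlapping primitives; coordinates are from the bounding-box lower-left.
Web: 10 × 130, A = 1 300 mm², y = 65 mm, Ī = 1 830 833 mm⁴.
Top flange (beyond web): 95 × 8, A = 760 mm², y = 126 mm, Ī = 4053.3 mm⁴.
Bottom flange (beyond web): 95 × 8, A = 760 mm², y = 4 mm, Ī = 4053.3 mm⁴.
Centroid: ȳ = ΣA·y / ΣA = 65 mm.
Transfer each piece to the horizontal centroidal axis using Ī + A·d² with d = y − 65:
  web: d = 0 mm → contributes +1 830 833 mm⁴
  top flange (beyond web): d = 61 mm → contributes +2 832 013 mm⁴
  bottom flange (beyond web): d = -61 mm → contributes +2 832 013 mm⁴
Total I = 7 494 860 mm⁴.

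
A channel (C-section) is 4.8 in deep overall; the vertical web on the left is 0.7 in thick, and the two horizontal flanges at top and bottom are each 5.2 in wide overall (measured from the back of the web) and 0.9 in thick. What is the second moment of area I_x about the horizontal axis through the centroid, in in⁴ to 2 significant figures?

I_x ≈ 38 in⁴

Split into non-overlapping primitives; take the origin at the lower-left of the bounding box.
Web: 0.7 × 4.8, A = 3.36 in², y = 2.4 in, Ī = 6.451 in⁴.
Top flange (beyond web): 4.5 × 0.9, A = 4.05 in², y = 4.35 in, Ī = 0.2734 in⁴.
Bottom flange (beyond web): 4.5 × 0.9, A = 4.05 in², y = 0.45 in, Ī = 0.2734 in⁴.
By symmetry the centroid is at mid-height, ȳ = 2.4 in.
Transfer each piece to the horizontal axis through the centroid using Ī + A·d² with d = y − 2.4:
  web: d = 0 in → contributes +6.451 in⁴
  top flange (beyond web): d = 1.95 in → contributes +15.67 in⁴
  bottom flange (beyond web): d = -1.95 in → contributes +15.67 in⁴
Total I = 37.8 in⁴.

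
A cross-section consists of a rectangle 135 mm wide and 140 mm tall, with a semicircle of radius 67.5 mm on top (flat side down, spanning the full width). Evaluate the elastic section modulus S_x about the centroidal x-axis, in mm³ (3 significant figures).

Split into non-overlapping primitives; take the origin at the lower-left of the bounding box.
Rectangular body: 135 × 140, A = 18 900 mm², y = 70 mm, Ī = 30 870 000 mm⁴.
Semicircular cap: semicircle r = 67.5, A = 7156.9 mm², y = 168.65 mm, Ī = 2 278 490 mm⁴.
Centroid: ȳ = ΣA·y / ΣA = 97.095 mm.
Transfer each piece to the centroidal x-axis using Ī + A·d² with d = y − 97.095:
  rectangular body: d = -27.095 mm → contributes +44 745 396 mm⁴
  semicircular cap: d = 71.553 mm → contributes +38 920 541 mm⁴
Total I = 83 665 938 mm⁴.
Extreme fibre distance c = 110.4 mm; S = I/c = 757 810 mm³.

S_x ≈ 7.58 × 10⁵ mm³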